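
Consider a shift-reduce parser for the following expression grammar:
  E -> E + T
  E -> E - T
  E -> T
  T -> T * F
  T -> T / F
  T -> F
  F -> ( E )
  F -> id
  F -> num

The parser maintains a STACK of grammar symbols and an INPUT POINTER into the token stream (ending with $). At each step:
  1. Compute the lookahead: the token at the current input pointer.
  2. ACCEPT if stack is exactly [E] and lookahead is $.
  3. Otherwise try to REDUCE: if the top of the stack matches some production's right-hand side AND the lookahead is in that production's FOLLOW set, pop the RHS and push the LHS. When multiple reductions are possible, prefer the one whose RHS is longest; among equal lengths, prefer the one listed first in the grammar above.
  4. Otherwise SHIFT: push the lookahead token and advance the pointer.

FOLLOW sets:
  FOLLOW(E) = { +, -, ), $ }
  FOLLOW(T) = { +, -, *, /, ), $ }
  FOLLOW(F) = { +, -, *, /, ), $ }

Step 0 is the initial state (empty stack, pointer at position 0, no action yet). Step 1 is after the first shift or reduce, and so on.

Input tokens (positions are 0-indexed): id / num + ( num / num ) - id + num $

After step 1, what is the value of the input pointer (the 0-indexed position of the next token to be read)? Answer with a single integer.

Step 1: shift id. Stack=[id] ptr=1 lookahead=/ remaining=[/ num + ( num / num ) - id + num $]

Answer: 1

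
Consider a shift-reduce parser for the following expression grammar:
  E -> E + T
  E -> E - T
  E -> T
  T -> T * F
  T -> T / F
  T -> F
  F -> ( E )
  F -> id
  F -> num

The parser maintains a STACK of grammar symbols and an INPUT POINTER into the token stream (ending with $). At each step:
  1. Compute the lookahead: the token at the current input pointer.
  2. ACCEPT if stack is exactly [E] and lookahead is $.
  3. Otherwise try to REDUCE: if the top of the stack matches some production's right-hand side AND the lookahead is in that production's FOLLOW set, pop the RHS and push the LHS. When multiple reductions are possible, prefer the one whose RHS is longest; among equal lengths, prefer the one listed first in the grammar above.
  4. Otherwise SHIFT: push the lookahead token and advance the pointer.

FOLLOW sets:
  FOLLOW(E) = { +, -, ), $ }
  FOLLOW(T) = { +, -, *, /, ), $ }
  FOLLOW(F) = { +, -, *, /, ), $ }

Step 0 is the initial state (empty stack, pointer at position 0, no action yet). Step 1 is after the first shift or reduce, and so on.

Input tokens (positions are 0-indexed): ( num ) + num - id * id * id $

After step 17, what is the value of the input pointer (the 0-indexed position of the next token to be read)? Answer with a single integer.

Step 1: shift (. Stack=[(] ptr=1 lookahead=num remaining=[num ) + num - id * id * id $]
Step 2: shift num. Stack=[( num] ptr=2 lookahead=) remaining=[) + num - id * id * id $]
Step 3: reduce F->num. Stack=[( F] ptr=2 lookahead=) remaining=[) + num - id * id * id $]
Step 4: reduce T->F. Stack=[( T] ptr=2 lookahead=) remaining=[) + num - id * id * id $]
Step 5: reduce E->T. Stack=[( E] ptr=2 lookahead=) remaining=[) + num - id * id * id $]
Step 6: shift ). Stack=[( E )] ptr=3 lookahead=+ remaining=[+ num - id * id * id $]
Step 7: reduce F->( E ). Stack=[F] ptr=3 lookahead=+ remaining=[+ num - id * id * id $]
Step 8: reduce T->F. Stack=[T] ptr=3 lookahead=+ remaining=[+ num - id * id * id $]
Step 9: reduce E->T. Stack=[E] ptr=3 lookahead=+ remaining=[+ num - id * id * id $]
Step 10: shift +. Stack=[E +] ptr=4 lookahead=num remaining=[num - id * id * id $]
Step 11: shift num. Stack=[E + num] ptr=5 lookahead=- remaining=[- id * id * id $]
Step 12: reduce F->num. Stack=[E + F] ptr=5 lookahead=- remaining=[- id * id * id $]
Step 13: reduce T->F. Stack=[E + T] ptr=5 lookahead=- remaining=[- id * id * id $]
Step 14: reduce E->E + T. Stack=[E] ptr=5 lookahead=- remaining=[- id * id * id $]
Step 15: shift -. Stack=[E -] ptr=6 lookahead=id remaining=[id * id * id $]
Step 16: shift id. Stack=[E - id] ptr=7 lookahead=* remaining=[* id * id $]
Step 17: reduce F->id. Stack=[E - F] ptr=7 lookahead=* remaining=[* id * id $]

Answer: 7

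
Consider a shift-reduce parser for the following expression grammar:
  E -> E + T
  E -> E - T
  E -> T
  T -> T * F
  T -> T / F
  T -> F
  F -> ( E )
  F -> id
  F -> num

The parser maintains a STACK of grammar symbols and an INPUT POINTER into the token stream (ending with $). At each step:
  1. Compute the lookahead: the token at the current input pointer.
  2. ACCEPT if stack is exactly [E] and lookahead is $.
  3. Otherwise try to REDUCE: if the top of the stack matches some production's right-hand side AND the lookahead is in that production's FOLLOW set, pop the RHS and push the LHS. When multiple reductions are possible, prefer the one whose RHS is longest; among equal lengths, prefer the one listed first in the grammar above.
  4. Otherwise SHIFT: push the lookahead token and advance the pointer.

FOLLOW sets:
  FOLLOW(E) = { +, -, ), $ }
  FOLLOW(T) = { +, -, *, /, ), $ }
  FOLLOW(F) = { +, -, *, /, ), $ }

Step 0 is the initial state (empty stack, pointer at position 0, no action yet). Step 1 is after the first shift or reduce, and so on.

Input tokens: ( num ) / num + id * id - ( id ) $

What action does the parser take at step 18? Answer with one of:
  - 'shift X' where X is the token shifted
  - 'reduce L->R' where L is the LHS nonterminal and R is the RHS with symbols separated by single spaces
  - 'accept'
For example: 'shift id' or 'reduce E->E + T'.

Step 1: shift (. Stack=[(] ptr=1 lookahead=num remaining=[num ) / num + id * id - ( id ) $]
Step 2: shift num. Stack=[( num] ptr=2 lookahead=) remaining=[) / num + id * id - ( id ) $]
Step 3: reduce F->num. Stack=[( F] ptr=2 lookahead=) remaining=[) / num + id * id - ( id ) $]
Step 4: reduce T->F. Stack=[( T] ptr=2 lookahead=) remaining=[) / num + id * id - ( id ) $]
Step 5: reduce E->T. Stack=[( E] ptr=2 lookahead=) remaining=[) / num + id * id - ( id ) $]
Step 6: shift ). Stack=[( E )] ptr=3 lookahead=/ remaining=[/ num + id * id - ( id ) $]
Step 7: reduce F->( E ). Stack=[F] ptr=3 lookahead=/ remaining=[/ num + id * id - ( id ) $]
Step 8: reduce T->F. Stack=[T] ptr=3 lookahead=/ remaining=[/ num + id * id - ( id ) $]
Step 9: shift /. Stack=[T /] ptr=4 lookahead=num remaining=[num + id * id - ( id ) $]
Step 10: shift num. Stack=[T / num] ptr=5 lookahead=+ remaining=[+ id * id - ( id ) $]
Step 11: reduce F->num. Stack=[T / F] ptr=5 lookahead=+ remaining=[+ id * id - ( id ) $]
Step 12: reduce T->T / F. Stack=[T] ptr=5 lookahead=+ remaining=[+ id * id - ( id ) $]
Step 13: reduce E->T. Stack=[E] ptr=5 lookahead=+ remaining=[+ id * id - ( id ) $]
Step 14: shift +. Stack=[E +] ptr=6 lookahead=id remaining=[id * id - ( id ) $]
Step 15: shift id. Stack=[E + id] ptr=7 lookahead=* remaining=[* id - ( id ) $]
Step 16: reduce F->id. Stack=[E + F] ptr=7 lookahead=* remaining=[* id - ( id ) $]
Step 17: reduce T->F. Stack=[E + T] ptr=7 lookahead=* remaining=[* id - ( id ) $]
Step 18: shift *. Stack=[E + T *] ptr=8 lookahead=id remaining=[id - ( id ) $]

Answer: shift *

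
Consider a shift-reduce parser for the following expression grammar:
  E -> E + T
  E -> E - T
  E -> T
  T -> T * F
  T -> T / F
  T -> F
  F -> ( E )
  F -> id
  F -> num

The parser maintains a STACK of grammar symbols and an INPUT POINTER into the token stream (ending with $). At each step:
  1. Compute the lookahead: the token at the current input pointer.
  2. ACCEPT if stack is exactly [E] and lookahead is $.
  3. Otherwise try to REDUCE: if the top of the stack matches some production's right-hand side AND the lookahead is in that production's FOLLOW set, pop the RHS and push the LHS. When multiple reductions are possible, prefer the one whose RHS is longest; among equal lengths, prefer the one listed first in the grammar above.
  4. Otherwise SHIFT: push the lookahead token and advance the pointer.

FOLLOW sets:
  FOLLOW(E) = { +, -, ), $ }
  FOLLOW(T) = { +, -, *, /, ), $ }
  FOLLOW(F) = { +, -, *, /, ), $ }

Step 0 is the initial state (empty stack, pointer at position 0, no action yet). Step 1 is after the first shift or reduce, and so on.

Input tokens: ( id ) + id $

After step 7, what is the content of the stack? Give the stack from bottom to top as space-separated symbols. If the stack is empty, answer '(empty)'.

Answer: F

Derivation:
Step 1: shift (. Stack=[(] ptr=1 lookahead=id remaining=[id ) + id $]
Step 2: shift id. Stack=[( id] ptr=2 lookahead=) remaining=[) + id $]
Step 3: reduce F->id. Stack=[( F] ptr=2 lookahead=) remaining=[) + id $]
Step 4: reduce T->F. Stack=[( T] ptr=2 lookahead=) remaining=[) + id $]
Step 5: reduce E->T. Stack=[( E] ptr=2 lookahead=) remaining=[) + id $]
Step 6: shift ). Stack=[( E )] ptr=3 lookahead=+ remaining=[+ id $]
Step 7: reduce F->( E ). Stack=[F] ptr=3 lookahead=+ remaining=[+ id $]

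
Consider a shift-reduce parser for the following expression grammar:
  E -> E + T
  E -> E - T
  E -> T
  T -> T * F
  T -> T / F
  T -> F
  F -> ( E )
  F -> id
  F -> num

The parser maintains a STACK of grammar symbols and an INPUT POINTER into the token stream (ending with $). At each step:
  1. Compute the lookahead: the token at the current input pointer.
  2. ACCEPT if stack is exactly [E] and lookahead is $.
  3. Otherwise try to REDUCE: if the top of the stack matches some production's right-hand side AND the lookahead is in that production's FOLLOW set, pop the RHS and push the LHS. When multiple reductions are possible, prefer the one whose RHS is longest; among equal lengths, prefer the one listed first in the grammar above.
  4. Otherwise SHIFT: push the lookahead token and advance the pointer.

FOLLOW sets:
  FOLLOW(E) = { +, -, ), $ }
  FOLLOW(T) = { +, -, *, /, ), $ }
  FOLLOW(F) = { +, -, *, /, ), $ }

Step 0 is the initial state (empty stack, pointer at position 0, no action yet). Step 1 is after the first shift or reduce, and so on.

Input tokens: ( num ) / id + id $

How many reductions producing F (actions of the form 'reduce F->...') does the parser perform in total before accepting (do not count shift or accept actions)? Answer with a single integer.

Step 1: shift (. Stack=[(] ptr=1 lookahead=num remaining=[num ) / id + id $]
Step 2: shift num. Stack=[( num] ptr=2 lookahead=) remaining=[) / id + id $]
Step 3: reduce F->num. Stack=[( F] ptr=2 lookahead=) remaining=[) / id + id $]
Step 4: reduce T->F. Stack=[( T] ptr=2 lookahead=) remaining=[) / id + id $]
Step 5: reduce E->T. Stack=[( E] ptr=2 lookahead=) remaining=[) / id + id $]
Step 6: shift ). Stack=[( E )] ptr=3 lookahead=/ remaining=[/ id + id $]
Step 7: reduce F->( E ). Stack=[F] ptr=3 lookahead=/ remaining=[/ id + id $]
Step 8: reduce T->F. Stack=[T] ptr=3 lookahead=/ remaining=[/ id + id $]
Step 9: shift /. Stack=[T /] ptr=4 lookahead=id remaining=[id + id $]
Step 10: shift id. Stack=[T / id] ptr=5 lookahead=+ remaining=[+ id $]
Step 11: reduce F->id. Stack=[T / F] ptr=5 lookahead=+ remaining=[+ id $]
Step 12: reduce T->T / F. Stack=[T] ptr=5 lookahead=+ remaining=[+ id $]
Step 13: reduce E->T. Stack=[E] ptr=5 lookahead=+ remaining=[+ id $]
Step 14: shift +. Stack=[E +] ptr=6 lookahead=id remaining=[id $]
Step 15: shift id. Stack=[E + id] ptr=7 lookahead=$ remaining=[$]
Step 16: reduce F->id. Stack=[E + F] ptr=7 lookahead=$ remaining=[$]
Step 17: reduce T->F. Stack=[E + T] ptr=7 lookahead=$ remaining=[$]
Step 18: reduce E->E + T. Stack=[E] ptr=7 lookahead=$ remaining=[$]
Step 19: accept. Stack=[E] ptr=7 lookahead=$ remaining=[$]

Answer: 4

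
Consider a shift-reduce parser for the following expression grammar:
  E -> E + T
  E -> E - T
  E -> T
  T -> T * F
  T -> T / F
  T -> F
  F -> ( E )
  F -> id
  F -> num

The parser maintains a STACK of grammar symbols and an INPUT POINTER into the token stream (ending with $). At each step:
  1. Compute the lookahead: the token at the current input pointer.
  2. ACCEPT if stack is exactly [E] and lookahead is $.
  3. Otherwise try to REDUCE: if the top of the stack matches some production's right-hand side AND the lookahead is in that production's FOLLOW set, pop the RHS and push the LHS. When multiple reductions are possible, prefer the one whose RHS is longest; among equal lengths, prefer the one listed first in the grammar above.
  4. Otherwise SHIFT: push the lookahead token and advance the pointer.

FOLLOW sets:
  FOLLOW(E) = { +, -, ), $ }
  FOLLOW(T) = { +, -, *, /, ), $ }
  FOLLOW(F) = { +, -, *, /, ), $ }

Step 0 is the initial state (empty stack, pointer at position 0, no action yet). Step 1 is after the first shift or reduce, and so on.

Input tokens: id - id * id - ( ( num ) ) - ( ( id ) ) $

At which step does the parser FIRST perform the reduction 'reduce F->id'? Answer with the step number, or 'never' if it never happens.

Step 1: shift id. Stack=[id] ptr=1 lookahead=- remaining=[- id * id - ( ( num ) ) - ( ( id ) ) $]
Step 2: reduce F->id. Stack=[F] ptr=1 lookahead=- remaining=[- id * id - ( ( num ) ) - ( ( id ) ) $]

Answer: 2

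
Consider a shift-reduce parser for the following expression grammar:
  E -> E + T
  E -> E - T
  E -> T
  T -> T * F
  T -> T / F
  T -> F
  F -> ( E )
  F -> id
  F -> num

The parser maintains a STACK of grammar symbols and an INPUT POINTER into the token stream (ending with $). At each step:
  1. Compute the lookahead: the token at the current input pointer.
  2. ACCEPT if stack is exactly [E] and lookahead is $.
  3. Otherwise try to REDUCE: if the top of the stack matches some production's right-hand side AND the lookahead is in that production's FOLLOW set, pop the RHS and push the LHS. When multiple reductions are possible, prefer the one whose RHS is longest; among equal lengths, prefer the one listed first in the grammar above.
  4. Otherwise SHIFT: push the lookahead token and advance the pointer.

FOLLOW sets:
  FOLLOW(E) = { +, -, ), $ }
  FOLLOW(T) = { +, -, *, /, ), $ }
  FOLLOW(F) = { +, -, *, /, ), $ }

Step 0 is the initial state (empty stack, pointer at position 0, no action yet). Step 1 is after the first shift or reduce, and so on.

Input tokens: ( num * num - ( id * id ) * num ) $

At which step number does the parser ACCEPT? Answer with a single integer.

Answer: 32

Derivation:
Step 1: shift (. Stack=[(] ptr=1 lookahead=num remaining=[num * num - ( id * id ) * num ) $]
Step 2: shift num. Stack=[( num] ptr=2 lookahead=* remaining=[* num - ( id * id ) * num ) $]
Step 3: reduce F->num. Stack=[( F] ptr=2 lookahead=* remaining=[* num - ( id * id ) * num ) $]
Step 4: reduce T->F. Stack=[( T] ptr=2 lookahead=* remaining=[* num - ( id * id ) * num ) $]
Step 5: shift *. Stack=[( T *] ptr=3 lookahead=num remaining=[num - ( id * id ) * num ) $]
Step 6: shift num. Stack=[( T * num] ptr=4 lookahead=- remaining=[- ( id * id ) * num ) $]
Step 7: reduce F->num. Stack=[( T * F] ptr=4 lookahead=- remaining=[- ( id * id ) * num ) $]
Step 8: reduce T->T * F. Stack=[( T] ptr=4 lookahead=- remaining=[- ( id * id ) * num ) $]
Step 9: reduce E->T. Stack=[( E] ptr=4 lookahead=- remaining=[- ( id * id ) * num ) $]
Step 10: shift -. Stack=[( E -] ptr=5 lookahead=( remaining=[( id * id ) * num ) $]
Step 11: shift (. Stack=[( E - (] ptr=6 lookahead=id remaining=[id * id ) * num ) $]
Step 12: shift id. Stack=[( E - ( id] ptr=7 lookahead=* remaining=[* id ) * num ) $]
Step 13: reduce F->id. Stack=[( E - ( F] ptr=7 lookahead=* remaining=[* id ) * num ) $]
Step 14: reduce T->F. Stack=[( E - ( T] ptr=7 lookahead=* remaining=[* id ) * num ) $]
Step 15: shift *. Stack=[( E - ( T *] ptr=8 lookahead=id remaining=[id ) * num ) $]
Step 16: shift id. Stack=[( E - ( T * id] ptr=9 lookahead=) remaining=[) * num ) $]
Step 17: reduce F->id. Stack=[( E - ( T * F] ptr=9 lookahead=) remaining=[) * num ) $]
Step 18: reduce T->T * F. Stack=[( E - ( T] ptr=9 lookahead=) remaining=[) * num ) $]
Step 19: reduce E->T. Stack=[( E - ( E] ptr=9 lookahead=) remaining=[) * num ) $]
Step 20: shift ). Stack=[( E - ( E )] ptr=10 lookahead=* remaining=[* num ) $]
Step 21: reduce F->( E ). Stack=[( E - F] ptr=10 lookahead=* remaining=[* num ) $]
Step 22: reduce T->F. Stack=[( E - T] ptr=10 lookahead=* remaining=[* num ) $]
Step 23: shift *. Stack=[( E - T *] ptr=11 lookahead=num remaining=[num ) $]
Step 24: shift num. Stack=[( E - T * num] ptr=12 lookahead=) remaining=[) $]
Step 25: reduce F->num. Stack=[( E - T * F] ptr=12 lookahead=) remaining=[) $]
Step 26: reduce T->T * F. Stack=[( E - T] ptr=12 lookahead=) remaining=[) $]
Step 27: reduce E->E - T. Stack=[( E] ptr=12 lookahead=) remaining=[) $]
Step 28: shift ). Stack=[( E )] ptr=13 lookahead=$ remaining=[$]
Step 29: reduce F->( E ). Stack=[F] ptr=13 lookahead=$ remaining=[$]
Step 30: reduce T->F. Stack=[T] ptr=13 lookahead=$ remaining=[$]
Step 31: reduce E->T. Stack=[E] ptr=13 lookahead=$ remaining=[$]
Step 32: accept. Stack=[E] ptr=13 lookahead=$ remaining=[$]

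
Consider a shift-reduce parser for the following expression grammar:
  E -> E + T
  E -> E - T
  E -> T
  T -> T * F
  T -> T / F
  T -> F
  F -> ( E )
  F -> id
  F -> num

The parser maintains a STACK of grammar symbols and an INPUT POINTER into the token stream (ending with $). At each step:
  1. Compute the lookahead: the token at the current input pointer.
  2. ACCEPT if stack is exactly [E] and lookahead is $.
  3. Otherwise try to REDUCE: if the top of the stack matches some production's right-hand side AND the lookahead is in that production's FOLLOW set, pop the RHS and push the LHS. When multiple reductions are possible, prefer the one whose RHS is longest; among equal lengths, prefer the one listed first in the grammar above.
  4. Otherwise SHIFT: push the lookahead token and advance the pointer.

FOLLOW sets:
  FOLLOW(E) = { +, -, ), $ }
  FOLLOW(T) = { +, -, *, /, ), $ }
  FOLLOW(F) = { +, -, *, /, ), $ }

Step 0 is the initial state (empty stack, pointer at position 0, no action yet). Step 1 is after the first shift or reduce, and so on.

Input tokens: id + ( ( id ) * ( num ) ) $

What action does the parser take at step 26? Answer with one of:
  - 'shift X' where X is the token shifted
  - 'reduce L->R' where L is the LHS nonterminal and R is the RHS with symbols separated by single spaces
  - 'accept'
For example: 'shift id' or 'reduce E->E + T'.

Step 1: shift id. Stack=[id] ptr=1 lookahead=+ remaining=[+ ( ( id ) * ( num ) ) $]
Step 2: reduce F->id. Stack=[F] ptr=1 lookahead=+ remaining=[+ ( ( id ) * ( num ) ) $]
Step 3: reduce T->F. Stack=[T] ptr=1 lookahead=+ remaining=[+ ( ( id ) * ( num ) ) $]
Step 4: reduce E->T. Stack=[E] ptr=1 lookahead=+ remaining=[+ ( ( id ) * ( num ) ) $]
Step 5: shift +. Stack=[E +] ptr=2 lookahead=( remaining=[( ( id ) * ( num ) ) $]
Step 6: shift (. Stack=[E + (] ptr=3 lookahead=( remaining=[( id ) * ( num ) ) $]
Step 7: shift (. Stack=[E + ( (] ptr=4 lookahead=id remaining=[id ) * ( num ) ) $]
Step 8: shift id. Stack=[E + ( ( id] ptr=5 lookahead=) remaining=[) * ( num ) ) $]
Step 9: reduce F->id. Stack=[E + ( ( F] ptr=5 lookahead=) remaining=[) * ( num ) ) $]
Step 10: reduce T->F. Stack=[E + ( ( T] ptr=5 lookahead=) remaining=[) * ( num ) ) $]
Step 11: reduce E->T. Stack=[E + ( ( E] ptr=5 lookahead=) remaining=[) * ( num ) ) $]
Step 12: shift ). Stack=[E + ( ( E )] ptr=6 lookahead=* remaining=[* ( num ) ) $]
Step 13: reduce F->( E ). Stack=[E + ( F] ptr=6 lookahead=* remaining=[* ( num ) ) $]
Step 14: reduce T->F. Stack=[E + ( T] ptr=6 lookahead=* remaining=[* ( num ) ) $]
Step 15: shift *. Stack=[E + ( T *] ptr=7 lookahead=( remaining=[( num ) ) $]
Step 16: shift (. Stack=[E + ( T * (] ptr=8 lookahead=num remaining=[num ) ) $]
Step 17: shift num. Stack=[E + ( T * ( num] ptr=9 lookahead=) remaining=[) ) $]
Step 18: reduce F->num. Stack=[E + ( T * ( F] ptr=9 lookahead=) remaining=[) ) $]
Step 19: reduce T->F. Stack=[E + ( T * ( T] ptr=9 lookahead=) remaining=[) ) $]
Step 20: reduce E->T. Stack=[E + ( T * ( E] ptr=9 lookahead=) remaining=[) ) $]
Step 21: shift ). Stack=[E + ( T * ( E )] ptr=10 lookahead=) remaining=[) $]
Step 22: reduce F->( E ). Stack=[E + ( T * F] ptr=10 lookahead=) remaining=[) $]
Step 23: reduce T->T * F. Stack=[E + ( T] ptr=10 lookahead=) remaining=[) $]
Step 24: reduce E->T. Stack=[E + ( E] ptr=10 lookahead=) remaining=[) $]
Step 25: shift ). Stack=[E + ( E )] ptr=11 lookahead=$ remaining=[$]
Step 26: reduce F->( E ). Stack=[E + F] ptr=11 lookahead=$ remaining=[$]

Answer: reduce F->( E )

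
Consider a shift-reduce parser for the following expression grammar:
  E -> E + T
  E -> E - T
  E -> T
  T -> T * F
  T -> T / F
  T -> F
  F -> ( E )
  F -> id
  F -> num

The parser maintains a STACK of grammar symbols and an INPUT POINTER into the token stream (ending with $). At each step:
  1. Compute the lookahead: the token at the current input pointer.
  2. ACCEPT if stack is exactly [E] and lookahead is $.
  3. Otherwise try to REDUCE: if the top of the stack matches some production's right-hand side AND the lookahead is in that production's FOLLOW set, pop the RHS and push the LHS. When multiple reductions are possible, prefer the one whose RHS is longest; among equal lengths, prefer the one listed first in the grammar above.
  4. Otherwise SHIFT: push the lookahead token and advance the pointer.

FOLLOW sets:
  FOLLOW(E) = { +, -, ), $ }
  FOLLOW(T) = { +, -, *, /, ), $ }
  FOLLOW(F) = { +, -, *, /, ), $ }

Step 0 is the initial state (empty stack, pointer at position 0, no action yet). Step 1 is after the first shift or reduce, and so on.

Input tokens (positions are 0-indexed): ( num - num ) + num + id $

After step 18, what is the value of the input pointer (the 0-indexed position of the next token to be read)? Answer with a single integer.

Answer: 7

Derivation:
Step 1: shift (. Stack=[(] ptr=1 lookahead=num remaining=[num - num ) + num + id $]
Step 2: shift num. Stack=[( num] ptr=2 lookahead=- remaining=[- num ) + num + id $]
Step 3: reduce F->num. Stack=[( F] ptr=2 lookahead=- remaining=[- num ) + num + id $]
Step 4: reduce T->F. Stack=[( T] ptr=2 lookahead=- remaining=[- num ) + num + id $]
Step 5: reduce E->T. Stack=[( E] ptr=2 lookahead=- remaining=[- num ) + num + id $]
Step 6: shift -. Stack=[( E -] ptr=3 lookahead=num remaining=[num ) + num + id $]
Step 7: shift num. Stack=[( E - num] ptr=4 lookahead=) remaining=[) + num + id $]
Step 8: reduce F->num. Stack=[( E - F] ptr=4 lookahead=) remaining=[) + num + id $]
Step 9: reduce T->F. Stack=[( E - T] ptr=4 lookahead=) remaining=[) + num + id $]
Step 10: reduce E->E - T. Stack=[( E] ptr=4 lookahead=) remaining=[) + num + id $]
Step 11: shift ). Stack=[( E )] ptr=5 lookahead=+ remaining=[+ num + id $]
Step 12: reduce F->( E ). Stack=[F] ptr=5 lookahead=+ remaining=[+ num + id $]
Step 13: reduce T->F. Stack=[T] ptr=5 lookahead=+ remaining=[+ num + id $]
Step 14: reduce E->T. Stack=[E] ptr=5 lookahead=+ remaining=[+ num + id $]
Step 15: shift +. Stack=[E +] ptr=6 lookahead=num remaining=[num + id $]
Step 16: shift num. Stack=[E + num] ptr=7 lookahead=+ remaining=[+ id $]
Step 17: reduce F->num. Stack=[E + F] ptr=7 lookahead=+ remaining=[+ id $]
Step 18: reduce T->F. Stack=[E + T] ptr=7 lookahead=+ remaining=[+ id $]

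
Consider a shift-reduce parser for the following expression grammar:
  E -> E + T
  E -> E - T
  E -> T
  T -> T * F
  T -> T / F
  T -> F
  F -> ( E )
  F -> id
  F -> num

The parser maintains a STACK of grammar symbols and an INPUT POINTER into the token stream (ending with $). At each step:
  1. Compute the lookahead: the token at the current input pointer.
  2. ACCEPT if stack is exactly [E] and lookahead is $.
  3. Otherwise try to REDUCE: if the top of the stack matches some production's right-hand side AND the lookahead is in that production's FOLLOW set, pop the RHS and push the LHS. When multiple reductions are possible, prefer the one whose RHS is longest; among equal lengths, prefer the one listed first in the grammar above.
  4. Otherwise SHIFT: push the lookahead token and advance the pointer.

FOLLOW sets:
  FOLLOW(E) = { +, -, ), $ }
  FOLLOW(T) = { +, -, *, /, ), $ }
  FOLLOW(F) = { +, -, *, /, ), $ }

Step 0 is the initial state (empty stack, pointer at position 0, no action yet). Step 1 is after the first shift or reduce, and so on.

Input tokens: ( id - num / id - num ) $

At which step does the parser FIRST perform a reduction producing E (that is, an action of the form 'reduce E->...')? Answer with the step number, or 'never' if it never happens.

Answer: 5

Derivation:
Step 1: shift (. Stack=[(] ptr=1 lookahead=id remaining=[id - num / id - num ) $]
Step 2: shift id. Stack=[( id] ptr=2 lookahead=- remaining=[- num / id - num ) $]
Step 3: reduce F->id. Stack=[( F] ptr=2 lookahead=- remaining=[- num / id - num ) $]
Step 4: reduce T->F. Stack=[( T] ptr=2 lookahead=- remaining=[- num / id - num ) $]
Step 5: reduce E->T. Stack=[( E] ptr=2 lookahead=- remaining=[- num / id - num ) $]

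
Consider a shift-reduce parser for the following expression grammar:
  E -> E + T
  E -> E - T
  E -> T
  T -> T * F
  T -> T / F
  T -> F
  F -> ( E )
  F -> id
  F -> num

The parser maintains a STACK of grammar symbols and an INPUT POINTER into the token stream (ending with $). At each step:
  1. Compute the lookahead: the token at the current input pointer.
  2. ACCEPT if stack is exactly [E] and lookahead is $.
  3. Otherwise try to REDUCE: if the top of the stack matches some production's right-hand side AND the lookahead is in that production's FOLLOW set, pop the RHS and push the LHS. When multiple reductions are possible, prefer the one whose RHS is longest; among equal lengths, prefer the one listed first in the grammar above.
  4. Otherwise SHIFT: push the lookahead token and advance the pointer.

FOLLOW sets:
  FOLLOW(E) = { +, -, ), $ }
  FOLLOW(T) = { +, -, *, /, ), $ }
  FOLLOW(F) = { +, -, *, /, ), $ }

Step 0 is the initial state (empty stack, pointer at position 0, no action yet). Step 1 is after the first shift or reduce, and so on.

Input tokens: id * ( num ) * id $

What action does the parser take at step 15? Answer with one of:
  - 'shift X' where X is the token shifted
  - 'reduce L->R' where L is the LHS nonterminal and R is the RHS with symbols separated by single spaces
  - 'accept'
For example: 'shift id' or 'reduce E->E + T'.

Step 1: shift id. Stack=[id] ptr=1 lookahead=* remaining=[* ( num ) * id $]
Step 2: reduce F->id. Stack=[F] ptr=1 lookahead=* remaining=[* ( num ) * id $]
Step 3: reduce T->F. Stack=[T] ptr=1 lookahead=* remaining=[* ( num ) * id $]
Step 4: shift *. Stack=[T *] ptr=2 lookahead=( remaining=[( num ) * id $]
Step 5: shift (. Stack=[T * (] ptr=3 lookahead=num remaining=[num ) * id $]
Step 6: shift num. Stack=[T * ( num] ptr=4 lookahead=) remaining=[) * id $]
Step 7: reduce F->num. Stack=[T * ( F] ptr=4 lookahead=) remaining=[) * id $]
Step 8: reduce T->F. Stack=[T * ( T] ptr=4 lookahead=) remaining=[) * id $]
Step 9: reduce E->T. Stack=[T * ( E] ptr=4 lookahead=) remaining=[) * id $]
Step 10: shift ). Stack=[T * ( E )] ptr=5 lookahead=* remaining=[* id $]
Step 11: reduce F->( E ). Stack=[T * F] ptr=5 lookahead=* remaining=[* id $]
Step 12: reduce T->T * F. Stack=[T] ptr=5 lookahead=* remaining=[* id $]
Step 13: shift *. Stack=[T *] ptr=6 lookahead=id remaining=[id $]
Step 14: shift id. Stack=[T * id] ptr=7 lookahead=$ remaining=[$]
Step 15: reduce F->id. Stack=[T * F] ptr=7 lookahead=$ remaining=[$]

Answer: reduce F->id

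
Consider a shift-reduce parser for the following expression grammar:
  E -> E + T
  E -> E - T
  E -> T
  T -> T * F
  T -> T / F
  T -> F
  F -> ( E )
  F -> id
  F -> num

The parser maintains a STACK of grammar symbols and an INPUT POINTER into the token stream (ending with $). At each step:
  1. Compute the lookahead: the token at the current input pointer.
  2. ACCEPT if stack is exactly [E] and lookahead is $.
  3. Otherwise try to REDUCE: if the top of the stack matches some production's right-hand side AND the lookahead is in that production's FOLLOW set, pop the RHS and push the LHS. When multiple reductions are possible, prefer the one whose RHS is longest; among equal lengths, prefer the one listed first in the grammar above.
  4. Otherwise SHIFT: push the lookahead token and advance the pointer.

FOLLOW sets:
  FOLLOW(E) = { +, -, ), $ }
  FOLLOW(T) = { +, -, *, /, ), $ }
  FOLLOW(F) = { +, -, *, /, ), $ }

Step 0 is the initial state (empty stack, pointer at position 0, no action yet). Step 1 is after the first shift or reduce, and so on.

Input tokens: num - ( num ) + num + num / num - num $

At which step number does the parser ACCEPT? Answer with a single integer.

Step 1: shift num. Stack=[num] ptr=1 lookahead=- remaining=[- ( num ) + num + num / num - num $]
Step 2: reduce F->num. Stack=[F] ptr=1 lookahead=- remaining=[- ( num ) + num + num / num - num $]
Step 3: reduce T->F. Stack=[T] ptr=1 lookahead=- remaining=[- ( num ) + num + num / num - num $]
Step 4: reduce E->T. Stack=[E] ptr=1 lookahead=- remaining=[- ( num ) + num + num / num - num $]
Step 5: shift -. Stack=[E -] ptr=2 lookahead=( remaining=[( num ) + num + num / num - num $]
Step 6: shift (. Stack=[E - (] ptr=3 lookahead=num remaining=[num ) + num + num / num - num $]
Step 7: shift num. Stack=[E - ( num] ptr=4 lookahead=) remaining=[) + num + num / num - num $]
Step 8: reduce F->num. Stack=[E - ( F] ptr=4 lookahead=) remaining=[) + num + num / num - num $]
Step 9: reduce T->F. Stack=[E - ( T] ptr=4 lookahead=) remaining=[) + num + num / num - num $]
Step 10: reduce E->T. Stack=[E - ( E] ptr=4 lookahead=) remaining=[) + num + num / num - num $]
Step 11: shift ). Stack=[E - ( E )] ptr=5 lookahead=+ remaining=[+ num + num / num - num $]
Step 12: reduce F->( E ). Stack=[E - F] ptr=5 lookahead=+ remaining=[+ num + num / num - num $]
Step 13: reduce T->F. Stack=[E - T] ptr=5 lookahead=+ remaining=[+ num + num / num - num $]
Step 14: reduce E->E - T. Stack=[E] ptr=5 lookahead=+ remaining=[+ num + num / num - num $]
Step 15: shift +. Stack=[E +] ptr=6 lookahead=num remaining=[num + num / num - num $]
Step 16: shift num. Stack=[E + num] ptr=7 lookahead=+ remaining=[+ num / num - num $]
Step 17: reduce F->num. Stack=[E + F] ptr=7 lookahead=+ remaining=[+ num / num - num $]
Step 18: reduce T->F. Stack=[E + T] ptr=7 lookahead=+ remaining=[+ num / num - num $]
Step 19: reduce E->E + T. Stack=[E] ptr=7 lookahead=+ remaining=[+ num / num - num $]
Step 20: shift +. Stack=[E +] ptr=8 lookahead=num remaining=[num / num - num $]
Step 21: shift num. Stack=[E + num] ptr=9 lookahead=/ remaining=[/ num - num $]
Step 22: reduce F->num. Stack=[E + F] ptr=9 lookahead=/ remaining=[/ num - num $]
Step 23: reduce T->F. Stack=[E + T] ptr=9 lookahead=/ remaining=[/ num - num $]
Step 24: shift /. Stack=[E + T /] ptr=10 lookahead=num remaining=[num - num $]
Step 25: shift num. Stack=[E + T / num] ptr=11 lookahead=- remaining=[- num $]
Step 26: reduce F->num. Stack=[E + T / F] ptr=11 lookahead=- remaining=[- num $]
Step 27: reduce T->T / F. Stack=[E + T] ptr=11 lookahead=- remaining=[- num $]
Step 28: reduce E->E + T. Stack=[E] ptr=11 lookahead=- remaining=[- num $]
Step 29: shift -. Stack=[E -] ptr=12 lookahead=num remaining=[num $]
Step 30: shift num. Stack=[E - num] ptr=13 lookahead=$ remaining=[$]
Step 31: reduce F->num. Stack=[E - F] ptr=13 lookahead=$ remaining=[$]
Step 32: reduce T->F. Stack=[E - T] ptr=13 lookahead=$ remaining=[$]
Step 33: reduce E->E - T. Stack=[E] ptr=13 lookahead=$ remaining=[$]
Step 34: accept. Stack=[E] ptr=13 lookahead=$ remaining=[$]

Answer: 34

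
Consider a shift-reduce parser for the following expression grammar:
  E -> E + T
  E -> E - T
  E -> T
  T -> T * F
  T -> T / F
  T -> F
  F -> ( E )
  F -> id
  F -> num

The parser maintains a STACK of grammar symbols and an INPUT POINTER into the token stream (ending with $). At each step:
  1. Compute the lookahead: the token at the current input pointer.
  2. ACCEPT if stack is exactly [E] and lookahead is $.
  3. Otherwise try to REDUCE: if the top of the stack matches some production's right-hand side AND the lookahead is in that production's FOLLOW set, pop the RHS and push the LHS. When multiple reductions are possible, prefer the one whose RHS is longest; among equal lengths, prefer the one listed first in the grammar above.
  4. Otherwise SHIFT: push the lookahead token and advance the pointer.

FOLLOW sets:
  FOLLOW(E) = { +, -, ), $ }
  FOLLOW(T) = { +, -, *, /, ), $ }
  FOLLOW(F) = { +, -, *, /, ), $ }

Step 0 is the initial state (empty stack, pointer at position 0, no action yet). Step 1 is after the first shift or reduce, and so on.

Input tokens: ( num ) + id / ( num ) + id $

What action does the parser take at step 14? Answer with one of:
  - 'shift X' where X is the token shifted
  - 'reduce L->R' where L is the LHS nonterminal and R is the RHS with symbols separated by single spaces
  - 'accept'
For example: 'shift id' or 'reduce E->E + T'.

Answer: shift /

Derivation:
Step 1: shift (. Stack=[(] ptr=1 lookahead=num remaining=[num ) + id / ( num ) + id $]
Step 2: shift num. Stack=[( num] ptr=2 lookahead=) remaining=[) + id / ( num ) + id $]
Step 3: reduce F->num. Stack=[( F] ptr=2 lookahead=) remaining=[) + id / ( num ) + id $]
Step 4: reduce T->F. Stack=[( T] ptr=2 lookahead=) remaining=[) + id / ( num ) + id $]
Step 5: reduce E->T. Stack=[( E] ptr=2 lookahead=) remaining=[) + id / ( num ) + id $]
Step 6: shift ). Stack=[( E )] ptr=3 lookahead=+ remaining=[+ id / ( num ) + id $]
Step 7: reduce F->( E ). Stack=[F] ptr=3 lookahead=+ remaining=[+ id / ( num ) + id $]
Step 8: reduce T->F. Stack=[T] ptr=3 lookahead=+ remaining=[+ id / ( num ) + id $]
Step 9: reduce E->T. Stack=[E] ptr=3 lookahead=+ remaining=[+ id / ( num ) + id $]
Step 10: shift +. Stack=[E +] ptr=4 lookahead=id remaining=[id / ( num ) + id $]
Step 11: shift id. Stack=[E + id] ptr=5 lookahead=/ remaining=[/ ( num ) + id $]
Step 12: reduce F->id. Stack=[E + F] ptr=5 lookahead=/ remaining=[/ ( num ) + id $]
Step 13: reduce T->F. Stack=[E + T] ptr=5 lookahead=/ remaining=[/ ( num ) + id $]
Step 14: shift /. Stack=[E + T /] ptr=6 lookahead=( remaining=[( num ) + id $]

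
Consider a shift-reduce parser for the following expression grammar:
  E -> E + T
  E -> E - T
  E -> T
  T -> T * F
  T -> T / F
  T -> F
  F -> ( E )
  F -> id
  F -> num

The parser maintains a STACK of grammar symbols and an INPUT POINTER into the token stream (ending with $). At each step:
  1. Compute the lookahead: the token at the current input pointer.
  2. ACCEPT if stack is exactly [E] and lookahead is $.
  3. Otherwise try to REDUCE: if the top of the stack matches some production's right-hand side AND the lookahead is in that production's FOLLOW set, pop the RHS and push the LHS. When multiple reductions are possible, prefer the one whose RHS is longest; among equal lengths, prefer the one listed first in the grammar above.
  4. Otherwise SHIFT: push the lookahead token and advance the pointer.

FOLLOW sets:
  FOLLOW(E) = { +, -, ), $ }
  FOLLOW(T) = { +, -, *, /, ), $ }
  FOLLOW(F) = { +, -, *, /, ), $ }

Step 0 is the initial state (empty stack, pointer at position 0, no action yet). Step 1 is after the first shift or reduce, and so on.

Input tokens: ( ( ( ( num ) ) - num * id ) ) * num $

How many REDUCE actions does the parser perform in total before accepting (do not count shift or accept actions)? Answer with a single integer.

Answer: 22

Derivation:
Step 1: shift (. Stack=[(] ptr=1 lookahead=( remaining=[( ( ( num ) ) - num * id ) ) * num $]
Step 2: shift (. Stack=[( (] ptr=2 lookahead=( remaining=[( ( num ) ) - num * id ) ) * num $]
Step 3: shift (. Stack=[( ( (] ptr=3 lookahead=( remaining=[( num ) ) - num * id ) ) * num $]
Step 4: shift (. Stack=[( ( ( (] ptr=4 lookahead=num remaining=[num ) ) - num * id ) ) * num $]
Step 5: shift num. Stack=[( ( ( ( num] ptr=5 lookahead=) remaining=[) ) - num * id ) ) * num $]
Step 6: reduce F->num. Stack=[( ( ( ( F] ptr=5 lookahead=) remaining=[) ) - num * id ) ) * num $]
Step 7: reduce T->F. Stack=[( ( ( ( T] ptr=5 lookahead=) remaining=[) ) - num * id ) ) * num $]
Step 8: reduce E->T. Stack=[( ( ( ( E] ptr=5 lookahead=) remaining=[) ) - num * id ) ) * num $]
Step 9: shift ). Stack=[( ( ( ( E )] ptr=6 lookahead=) remaining=[) - num * id ) ) * num $]
Step 10: reduce F->( E ). Stack=[( ( ( F] ptr=6 lookahead=) remaining=[) - num * id ) ) * num $]
Step 11: reduce T->F. Stack=[( ( ( T] ptr=6 lookahead=) remaining=[) - num * id ) ) * num $]
Step 12: reduce E->T. Stack=[( ( ( E] ptr=6 lookahead=) remaining=[) - num * id ) ) * num $]
Step 13: shift ). Stack=[( ( ( E )] ptr=7 lookahead=- remaining=[- num * id ) ) * num $]
Step 14: reduce F->( E ). Stack=[( ( F] ptr=7 lookahead=- remaining=[- num * id ) ) * num $]
Step 15: reduce T->F. Stack=[( ( T] ptr=7 lookahead=- remaining=[- num * id ) ) * num $]
Step 16: reduce E->T. Stack=[( ( E] ptr=7 lookahead=- remaining=[- num * id ) ) * num $]
Step 17: shift -. Stack=[( ( E -] ptr=8 lookahead=num remaining=[num * id ) ) * num $]
Step 18: shift num. Stack=[( ( E - num] ptr=9 lookahead=* remaining=[* id ) ) * num $]
Step 19: reduce F->num. Stack=[( ( E - F] ptr=9 lookahead=* remaining=[* id ) ) * num $]
Step 20: reduce T->F. Stack=[( ( E - T] ptr=9 lookahead=* remaining=[* id ) ) * num $]
Step 21: shift *. Stack=[( ( E - T *] ptr=10 lookahead=id remaining=[id ) ) * num $]
Step 22: shift id. Stack=[( ( E - T * id] ptr=11 lookahead=) remaining=[) ) * num $]
Step 23: reduce F->id. Stack=[( ( E - T * F] ptr=11 lookahead=) remaining=[) ) * num $]
Step 24: reduce T->T * F. Stack=[( ( E - T] ptr=11 lookahead=) remaining=[) ) * num $]
Step 25: reduce E->E - T. Stack=[( ( E] ptr=11 lookahead=) remaining=[) ) * num $]
Step 26: shift ). Stack=[( ( E )] ptr=12 lookahead=) remaining=[) * num $]
Step 27: reduce F->( E ). Stack=[( F] ptr=12 lookahead=) remaining=[) * num $]
Step 28: reduce T->F. Stack=[( T] ptr=12 lookahead=) remaining=[) * num $]
Step 29: reduce E->T. Stack=[( E] ptr=12 lookahead=) remaining=[) * num $]
Step 30: shift ). Stack=[( E )] ptr=13 lookahead=* remaining=[* num $]
Step 31: reduce F->( E ). Stack=[F] ptr=13 lookahead=* remaining=[* num $]
Step 32: reduce T->F. Stack=[T] ptr=13 lookahead=* remaining=[* num $]
Step 33: shift *. Stack=[T *] ptr=14 lookahead=num remaining=[num $]
Step 34: shift num. Stack=[T * num] ptr=15 lookahead=$ remaining=[$]
Step 35: reduce F->num. Stack=[T * F] ptr=15 lookahead=$ remaining=[$]
Step 36: reduce T->T * F. Stack=[T] ptr=15 lookahead=$ remaining=[$]
Step 37: reduce E->T. Stack=[E] ptr=15 lookahead=$ remaining=[$]
Step 38: accept. Stack=[E] ptr=15 lookahead=$ remaining=[$]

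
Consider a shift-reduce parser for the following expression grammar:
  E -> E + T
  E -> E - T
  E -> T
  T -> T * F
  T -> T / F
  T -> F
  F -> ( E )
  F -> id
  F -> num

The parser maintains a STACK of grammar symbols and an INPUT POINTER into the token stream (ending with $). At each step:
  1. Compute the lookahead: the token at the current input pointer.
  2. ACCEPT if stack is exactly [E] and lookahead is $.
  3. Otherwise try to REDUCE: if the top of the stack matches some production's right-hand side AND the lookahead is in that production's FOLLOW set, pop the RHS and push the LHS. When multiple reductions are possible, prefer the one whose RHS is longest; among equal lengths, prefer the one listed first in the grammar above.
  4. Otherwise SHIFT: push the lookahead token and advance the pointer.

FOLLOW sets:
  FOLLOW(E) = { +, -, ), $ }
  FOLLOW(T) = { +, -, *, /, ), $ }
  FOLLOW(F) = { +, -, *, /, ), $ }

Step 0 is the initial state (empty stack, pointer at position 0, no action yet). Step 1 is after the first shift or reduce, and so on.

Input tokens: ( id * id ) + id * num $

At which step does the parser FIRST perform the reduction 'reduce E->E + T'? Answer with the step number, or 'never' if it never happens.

Step 1: shift (. Stack=[(] ptr=1 lookahead=id remaining=[id * id ) + id * num $]
Step 2: shift id. Stack=[( id] ptr=2 lookahead=* remaining=[* id ) + id * num $]
Step 3: reduce F->id. Stack=[( F] ptr=2 lookahead=* remaining=[* id ) + id * num $]
Step 4: reduce T->F. Stack=[( T] ptr=2 lookahead=* remaining=[* id ) + id * num $]
Step 5: shift *. Stack=[( T *] ptr=3 lookahead=id remaining=[id ) + id * num $]
Step 6: shift id. Stack=[( T * id] ptr=4 lookahead=) remaining=[) + id * num $]
Step 7: reduce F->id. Stack=[( T * F] ptr=4 lookahead=) remaining=[) + id * num $]
Step 8: reduce T->T * F. Stack=[( T] ptr=4 lookahead=) remaining=[) + id * num $]
Step 9: reduce E->T. Stack=[( E] ptr=4 lookahead=) remaining=[) + id * num $]
Step 10: shift ). Stack=[( E )] ptr=5 lookahead=+ remaining=[+ id * num $]
Step 11: reduce F->( E ). Stack=[F] ptr=5 lookahead=+ remaining=[+ id * num $]
Step 12: reduce T->F. Stack=[T] ptr=5 lookahead=+ remaining=[+ id * num $]
Step 13: reduce E->T. Stack=[E] ptr=5 lookahead=+ remaining=[+ id * num $]
Step 14: shift +. Stack=[E +] ptr=6 lookahead=id remaining=[id * num $]
Step 15: shift id. Stack=[E + id] ptr=7 lookahead=* remaining=[* num $]
Step 16: reduce F->id. Stack=[E + F] ptr=7 lookahead=* remaining=[* num $]
Step 17: reduce T->F. Stack=[E + T] ptr=7 lookahead=* remaining=[* num $]
Step 18: shift *. Stack=[E + T *] ptr=8 lookahead=num remaining=[num $]
Step 19: shift num. Stack=[E + T * num] ptr=9 lookahead=$ remaining=[$]
Step 20: reduce F->num. Stack=[E + T * F] ptr=9 lookahead=$ remaining=[$]
Step 21: reduce T->T * F. Stack=[E + T] ptr=9 lookahead=$ remaining=[$]
Step 22: reduce E->E + T. Stack=[E] ptr=9 lookahead=$ remaining=[$]

Answer: 22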